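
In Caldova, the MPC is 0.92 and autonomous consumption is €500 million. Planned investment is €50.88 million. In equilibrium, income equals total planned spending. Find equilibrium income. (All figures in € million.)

Y = C + I = 500 + 0.92Y + 50.88
Y − 0.92Y = 550.88
0.08Y = 550.88, so Y = 550.88/0.08 = 6886

Y = 6886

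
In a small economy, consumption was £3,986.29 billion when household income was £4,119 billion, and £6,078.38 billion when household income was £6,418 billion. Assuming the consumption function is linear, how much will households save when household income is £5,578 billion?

MPC = (6078.38 − 3986.29)/(6418 − 4119) = 2092.09/2299 = 0.91
a = 3986.29 − 0.91(4119) = 3986.29 − 3748.29 = 238
C = 238 + 0.91(5578) = 5313.98
S = 5578 − 5313.98 = 264.02

S = 264.02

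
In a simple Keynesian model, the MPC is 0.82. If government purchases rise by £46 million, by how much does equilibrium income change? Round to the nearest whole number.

The multiplier is 1/(1 − MPC) = 1/0.18.
ΔY = 46/0.18 = 255.56 ≈ 256

ΔY ≈ 256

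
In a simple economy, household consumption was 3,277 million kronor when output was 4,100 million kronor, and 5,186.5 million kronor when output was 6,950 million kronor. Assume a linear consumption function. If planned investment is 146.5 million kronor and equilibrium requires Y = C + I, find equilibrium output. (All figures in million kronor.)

MPC = (5186.5 − 3277)/(6950 − 4100) = 1909.5/2850 = 0.67
a = 3277 − 0.67(4100) = 530
Equilibrium: Y = 530 + 0.67Y + 146.5
0.33Y = 676.5, so Y = 676.5/0.33 = 2050

Y = 2050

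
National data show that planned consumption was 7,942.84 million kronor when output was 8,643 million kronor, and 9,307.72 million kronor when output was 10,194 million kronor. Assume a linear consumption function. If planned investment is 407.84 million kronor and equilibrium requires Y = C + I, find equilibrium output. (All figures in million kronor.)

MPC = (9307.72 − 7942.84)/(10194 − 8643) = 1364.88/1551 = 0.88
a = 7942.84 − 0.88(8643) = 337
Equilibrium: Y = 337 + 0.88Y + 407.84
0.12Y = 744.84, so Y = 744.84/0.12 = 6207

Y = 6207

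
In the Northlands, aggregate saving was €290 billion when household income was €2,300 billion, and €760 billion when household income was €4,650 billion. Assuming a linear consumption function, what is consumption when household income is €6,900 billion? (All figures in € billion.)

MPS = ΔS/ΔY = (760 − 290)/(4650 − 2300) = 470/2350 = 0.2
MPC = 1 − MPS = 0.8
Autonomous saving = 290 − 0.2(2300) = -170, so a = 170
C = 170 + 0.8(6900) = 170 + 5520 = 5690

C = 5690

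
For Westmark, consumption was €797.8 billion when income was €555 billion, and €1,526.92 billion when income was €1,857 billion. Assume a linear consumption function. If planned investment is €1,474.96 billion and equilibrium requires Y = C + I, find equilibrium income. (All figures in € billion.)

MPC = (1526.92 − 797.8)/(1857 − 555) = 729.12/1302 = 0.56
a = 797.8 − 0.56(555) = 487
Equilibrium: Y = 487 + 0.56Y + 1474.96
0.44Y = 1961.96, so Y = 1961.96/0.44 = 4459

Y = 4459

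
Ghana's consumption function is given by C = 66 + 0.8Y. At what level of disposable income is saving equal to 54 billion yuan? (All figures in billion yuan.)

Y = 600

S = Y − C = -66 + 0.2Y
-66 + 0.2Y = 54, so 0.2Y = 120 and Y = 600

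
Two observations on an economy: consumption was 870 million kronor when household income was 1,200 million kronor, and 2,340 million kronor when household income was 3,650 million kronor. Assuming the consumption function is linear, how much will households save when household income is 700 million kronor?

S = 130

MPC = (2340 − 870)/(3650 − 1200) = 1470/2450 = 0.6
a = 870 − 0.6(1200) = 870 − 720 = 150
C = 150 + 0.6(700) = 570
S = 700 − 570 = 130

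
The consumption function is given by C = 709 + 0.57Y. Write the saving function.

S = -709 + 0.43Y

S = Y − C = Y − (709 + 0.57Y) = -709 + (1 − 0.57)Y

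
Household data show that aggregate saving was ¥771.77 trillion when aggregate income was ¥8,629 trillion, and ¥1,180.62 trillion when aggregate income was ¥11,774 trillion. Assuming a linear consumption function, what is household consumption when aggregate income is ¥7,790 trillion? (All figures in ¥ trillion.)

C = 7127.3

MPS = ΔS/ΔY = (1180.62 − 771.77)/(11774 − 8629) = 408.85/3145 = 0.13
MPC = 1 − MPS = 0.87
Autonomous saving = 771.77 − 0.13(8629) = -350, so a = 350
C = 350 + 0.87(7790) = 350 + 6777.3 = 7127.3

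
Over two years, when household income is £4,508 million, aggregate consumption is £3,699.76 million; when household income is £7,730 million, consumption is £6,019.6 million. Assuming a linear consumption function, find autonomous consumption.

MPC = ΔC/ΔY = (6019.6 − 3699.76)/(7730 − 4508) = 2319.84/3222 = 0.72
a = C − MPC·Y = 3699.76 − 0.72(4508) = 3699.76 − 3245.76 = 454

a = 454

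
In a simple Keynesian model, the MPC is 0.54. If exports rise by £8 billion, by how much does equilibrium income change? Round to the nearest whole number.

The multiplier is 1/(1 − MPC) = 1/0.46.
ΔY = 8/0.46 = 17.39 ≈ 17

ΔY ≈ 17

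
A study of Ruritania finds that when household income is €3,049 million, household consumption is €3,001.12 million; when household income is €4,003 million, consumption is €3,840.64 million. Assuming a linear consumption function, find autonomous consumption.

MPC = ΔC/ΔY = (3840.64 − 3001.12)/(4003 − 3049) = 839.52/954 = 0.88
a = C − MPC·Y = 3001.12 − 0.88(3049) = 3001.12 − 2683.12 = 318

a = 318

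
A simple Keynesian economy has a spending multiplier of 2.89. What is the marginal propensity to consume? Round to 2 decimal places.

MPC = 0.65

k = 1/(1 − MPC), so 1 − MPC = 1/k = 1/2.89 = 0.3460
MPC = 1 − 0.3460 = 0.65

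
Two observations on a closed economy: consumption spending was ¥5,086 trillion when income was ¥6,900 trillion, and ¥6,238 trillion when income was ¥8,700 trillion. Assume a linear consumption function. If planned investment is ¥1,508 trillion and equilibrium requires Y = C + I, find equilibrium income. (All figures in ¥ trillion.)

MPC = (6238 − 5086)/(8700 − 6900) = 1152/1800 = 0.64
a = 5086 − 0.64(6900) = 670
Equilibrium: Y = 670 + 0.64Y + 1508
0.36Y = 2178, so Y = 2178/0.36 = 6050

Y = 6050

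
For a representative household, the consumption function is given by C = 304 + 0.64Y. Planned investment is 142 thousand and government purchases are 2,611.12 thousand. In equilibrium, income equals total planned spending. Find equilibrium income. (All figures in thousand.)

Y = C + I + G = 304 + 0.64Y + 142 + 2611.12
Y − 0.64Y = 3057.12
0.36Y = 3057.12, so Y = 3057.12/0.36 = 8492

Y = 8492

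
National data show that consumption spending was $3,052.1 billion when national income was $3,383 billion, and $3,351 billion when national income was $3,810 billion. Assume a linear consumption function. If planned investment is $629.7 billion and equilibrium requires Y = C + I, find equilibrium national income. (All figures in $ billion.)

MPC = (3351 − 3052.1)/(3810 − 3383) = 298.9/427 = 0.7
a = 3052.1 − 0.7(3383) = 684
Equilibrium: Y = 684 + 0.7Y + 629.7
0.3Y = 1313.7, so Y = 1313.7/0.3 = 4379

Y = 4379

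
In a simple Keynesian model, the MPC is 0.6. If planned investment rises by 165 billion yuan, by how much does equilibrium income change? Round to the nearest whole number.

The multiplier is 1/(1 − MPC) = 1/0.4.
ΔY = 165/0.4 = 412.50 ≈ 413

ΔY ≈ 413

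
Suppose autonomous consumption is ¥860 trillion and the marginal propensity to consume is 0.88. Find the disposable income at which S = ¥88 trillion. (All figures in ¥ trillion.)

Y = 7900

S = Y − C = -860 + 0.12Y
-860 + 0.12Y = 88, so 0.12Y = 948 and Y = 7900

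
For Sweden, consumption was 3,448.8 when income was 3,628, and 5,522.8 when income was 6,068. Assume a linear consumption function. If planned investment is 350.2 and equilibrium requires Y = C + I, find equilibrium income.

Y = 4768

MPC = (5522.8 − 3448.8)/(6068 − 3628) = 2074/2440 = 0.85
a = 3448.8 − 0.85(3628) = 365
Equilibrium: Y = 365 + 0.85Y + 350.2
0.15Y = 715.2, so Y = 715.2/0.15 = 4768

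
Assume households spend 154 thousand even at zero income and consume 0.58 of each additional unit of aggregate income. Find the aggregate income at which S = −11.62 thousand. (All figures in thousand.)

Y = 339

S = Y − C = -154 + 0.42Y
-154 + 0.42Y = -11.62, so 0.42Y = 142.38 and Y = 339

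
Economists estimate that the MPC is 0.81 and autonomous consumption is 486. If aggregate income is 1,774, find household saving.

C = 486 + 0.81(1774) = 486 + 1436.94 = 1922.94
S = Y − C = 1774 − 1922.94 = -148.94

S = -148.94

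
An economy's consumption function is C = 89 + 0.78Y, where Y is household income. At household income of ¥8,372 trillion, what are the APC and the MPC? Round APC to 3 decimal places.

MPC = 0.78 (the slope of the consumption function)
C = 89 + 0.78(8372) = 6619.16, so APC = 6619.16/8372 = 0.791

APC = 0.791; MPC = 0.78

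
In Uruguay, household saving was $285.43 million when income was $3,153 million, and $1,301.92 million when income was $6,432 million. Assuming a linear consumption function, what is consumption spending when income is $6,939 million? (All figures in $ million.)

C = 5479.91

MPS = ΔS/ΔY = (1301.92 − 285.43)/(6432 − 3153) = 1016.49/3279 = 0.31
MPC = 1 − MPS = 0.69
Autonomous saving = 285.43 − 0.31(3153) = -692, so a = 692
C = 692 + 0.69(6939) = 692 + 4787.91 = 5479.91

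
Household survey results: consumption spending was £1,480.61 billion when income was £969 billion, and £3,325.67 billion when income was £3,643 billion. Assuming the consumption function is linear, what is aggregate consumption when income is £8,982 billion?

C = 7009.58

MPC = (3325.67 − 1480.61)/(3643 − 969) = 1845.06/2674 = 0.69
a = 1480.61 − 0.69(969) = 1480.61 − 668.61 = 812
C = 812 + 0.69(8982) = 812 + 6197.58 = 7009.58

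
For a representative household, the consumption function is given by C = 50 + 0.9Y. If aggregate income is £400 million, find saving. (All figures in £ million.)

S = -10

C = 50 + 0.9(400) = 50 + 360 = 410
S = Y − C = 400 − 410 = -10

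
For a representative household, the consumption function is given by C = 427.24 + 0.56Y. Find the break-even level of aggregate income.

Y = 971

At break-even, C = Y: 427.24 + 0.56Y = Y
0.44Y = 427.24, so Y = 427.24/0.44 = 971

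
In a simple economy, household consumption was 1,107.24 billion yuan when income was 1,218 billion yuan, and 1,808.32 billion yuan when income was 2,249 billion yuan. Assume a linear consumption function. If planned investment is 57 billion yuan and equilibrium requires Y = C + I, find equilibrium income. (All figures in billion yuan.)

Y = 1050

MPC = (1808.32 − 1107.24)/(2249 − 1218) = 701.08/1031 = 0.68
a = 1107.24 − 0.68(1218) = 279
Equilibrium: Y = 279 + 0.68Y + 57
0.32Y = 336, so Y = 336/0.32 = 1050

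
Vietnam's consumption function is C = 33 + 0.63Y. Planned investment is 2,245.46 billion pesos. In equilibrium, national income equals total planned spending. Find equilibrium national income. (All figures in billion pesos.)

Y = 6158

Y = C + I = 33 + 0.63Y + 2245.46
Y − 0.63Y = 2278.46
0.37Y = 2278.46, so Y = 2278.46/0.37 = 6158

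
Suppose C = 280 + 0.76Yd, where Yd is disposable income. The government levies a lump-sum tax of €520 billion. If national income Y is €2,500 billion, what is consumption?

C = 1784.8

Yd = Y − T = 2500 − 520 = 1980
C = 280 + 0.76(1980) = 280 + 1504.8 = 1784.8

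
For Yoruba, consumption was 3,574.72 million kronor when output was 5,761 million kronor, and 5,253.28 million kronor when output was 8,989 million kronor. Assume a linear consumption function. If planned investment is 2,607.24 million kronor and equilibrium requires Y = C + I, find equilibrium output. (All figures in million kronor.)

MPC = (5253.28 − 3574.72)/(8989 − 5761) = 1678.56/3228 = 0.52
a = 3574.72 − 0.52(5761) = 579
Equilibrium: Y = 579 + 0.52Y + 2607.24
0.48Y = 3186.24, so Y = 3186.24/0.48 = 6638

Y = 6638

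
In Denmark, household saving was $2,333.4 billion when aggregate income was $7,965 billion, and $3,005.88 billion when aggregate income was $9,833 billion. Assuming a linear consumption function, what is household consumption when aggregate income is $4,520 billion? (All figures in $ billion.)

C = 3426.8

MPS = ΔS/ΔY = (3005.88 − 2333.4)/(9833 − 7965) = 672.48/1868 = 0.36
MPC = 1 − MPS = 0.64
Autonomous saving = 2333.4 − 0.36(7965) = -534, so a = 534
C = 534 + 0.64(4520) = 534 + 2892.8 = 3426.8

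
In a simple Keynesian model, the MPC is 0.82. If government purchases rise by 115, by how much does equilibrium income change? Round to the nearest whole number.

The multiplier is 1/(1 − MPC) = 1/0.18.
ΔY = 115/0.18 = 638.89 ≈ 639

ΔY ≈ 639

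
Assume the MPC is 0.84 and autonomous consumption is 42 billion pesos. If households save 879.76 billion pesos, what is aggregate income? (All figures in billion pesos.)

Y = 5761

S = Y − C = -42 + 0.16Y
-42 + 0.16Y = 879.76, so 0.16Y = 921.76 and Y = 5761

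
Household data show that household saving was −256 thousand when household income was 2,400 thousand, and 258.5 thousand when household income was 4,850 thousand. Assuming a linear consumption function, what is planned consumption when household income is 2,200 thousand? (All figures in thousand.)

C = 2498

MPS = ΔS/ΔY = (258.5 − (-256))/(4850 − 2400) = 514.5/2450 = 0.21
MPC = 1 − MPS = 0.79
Autonomous saving = -256 − 0.21(2400) = -760, so a = 760
C = 760 + 0.79(2200) = 760 + 1738 = 2498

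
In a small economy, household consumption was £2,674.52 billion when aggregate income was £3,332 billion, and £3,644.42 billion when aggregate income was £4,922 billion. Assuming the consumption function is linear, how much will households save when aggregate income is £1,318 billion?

MPC = (3644.42 − 2674.52)/(4922 − 3332) = 969.9/1590 = 0.61
a = 2674.52 − 0.61(3332) = 2674.52 − 2032.52 = 642
C = 642 + 0.61(1318) = 1445.98
S = 1318 − 1445.98 = -127.98

S = -127.98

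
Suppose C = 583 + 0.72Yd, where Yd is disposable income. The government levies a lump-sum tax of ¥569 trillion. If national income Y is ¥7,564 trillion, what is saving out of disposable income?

S = 1375.6

Yd = Y − T = 7564 − 569 = 6995
C = 583 + 0.72(6995) = 583 + 5036.4 = 5619.4
S = Yd − C = 6995 − 5619.4 = 1375.6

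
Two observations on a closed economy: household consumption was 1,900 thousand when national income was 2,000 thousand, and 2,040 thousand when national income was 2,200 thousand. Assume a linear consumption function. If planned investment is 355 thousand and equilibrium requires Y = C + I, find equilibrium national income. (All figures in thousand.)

Y = 2850

MPC = (2040 − 1900)/(2200 − 2000) = 140/200 = 0.7
a = 1900 − 0.7(2000) = 500
Equilibrium: Y = 500 + 0.7Y + 355
0.3Y = 855, so Y = 855/0.3 = 2850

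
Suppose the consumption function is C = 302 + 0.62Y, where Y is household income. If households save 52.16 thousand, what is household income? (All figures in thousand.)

Y = 932

S = Y − C = -302 + 0.38Y
-302 + 0.38Y = 52.16, so 0.38Y = 354.16 and Y = 932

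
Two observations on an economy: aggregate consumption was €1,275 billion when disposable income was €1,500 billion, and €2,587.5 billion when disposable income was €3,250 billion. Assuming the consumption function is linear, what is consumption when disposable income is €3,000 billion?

MPC = (2587.5 − 1275)/(3250 − 1500) = 1312.5/1750 = 0.75
a = 1275 − 0.75(1500) = 1275 − 1125 = 150
C = 150 + 0.75(3000) = 150 + 2250 = 2400

C = 2400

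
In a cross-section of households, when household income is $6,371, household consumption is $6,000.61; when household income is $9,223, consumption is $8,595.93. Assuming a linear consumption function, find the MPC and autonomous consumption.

MPC = ΔC/ΔY = (8595.93 − 6000.61)/(9223 − 6371) = 2595.32/2852 = 0.91
a = C − MPC·Y = 6000.61 − 0.91(6371) = 6000.61 − 5797.61 = 203

MPC = 0.91; a = 203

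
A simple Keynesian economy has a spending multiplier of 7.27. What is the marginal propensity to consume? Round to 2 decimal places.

k = 1/(1 − MPC), so 1 − MPC = 1/k = 1/7.27 = 0.1376
MPC = 1 − 0.1376 = 0.86

MPC = 0.86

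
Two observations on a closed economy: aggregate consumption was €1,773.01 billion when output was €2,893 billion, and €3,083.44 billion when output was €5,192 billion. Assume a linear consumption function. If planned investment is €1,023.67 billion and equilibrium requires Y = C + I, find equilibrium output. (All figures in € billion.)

Y = 2669

MPC = (3083.44 − 1773.01)/(5192 − 2893) = 1310.43/2299 = 0.57
a = 1773.01 − 0.57(2893) = 124
Equilibrium: Y = 124 + 0.57Y + 1023.67
0.43Y = 1147.67, so Y = 1147.67/0.43 = 2669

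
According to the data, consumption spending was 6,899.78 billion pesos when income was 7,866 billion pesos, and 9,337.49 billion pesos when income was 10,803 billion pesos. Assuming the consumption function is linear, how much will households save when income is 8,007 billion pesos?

S = 990.19

MPC = (9337.49 − 6899.78)/(10803 − 7866) = 2437.71/2937 = 0.83
a = 6899.78 − 0.83(7866) = 6899.78 − 6528.78 = 371
C = 371 + 0.83(8007) = 7016.81
S = 8007 − 7016.81 = 990.19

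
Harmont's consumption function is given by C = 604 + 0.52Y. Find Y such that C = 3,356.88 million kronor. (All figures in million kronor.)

604 + 0.52Y = 3356.88
0.52Y = 2752.88, so Y = 2752.88/0.52 = 5294

Y = 5294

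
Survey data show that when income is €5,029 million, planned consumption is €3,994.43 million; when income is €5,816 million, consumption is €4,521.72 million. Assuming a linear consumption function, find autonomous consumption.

a = 625

MPC = ΔC/ΔY = (4521.72 − 3994.43)/(5816 − 5029) = 527.29/787 = 0.67
a = C − MPC·Y = 3994.43 − 0.67(5029) = 3994.43 − 3369.43 = 625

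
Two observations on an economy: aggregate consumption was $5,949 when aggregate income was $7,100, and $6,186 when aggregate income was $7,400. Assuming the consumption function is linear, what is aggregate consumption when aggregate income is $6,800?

C = 5712

MPC = (6186 − 5949)/(7400 − 7100) = 237/300 = 0.79
a = 5949 − 0.79(7100) = 5949 − 5609 = 340
C = 340 + 0.79(6800) = 340 + 5372 = 5712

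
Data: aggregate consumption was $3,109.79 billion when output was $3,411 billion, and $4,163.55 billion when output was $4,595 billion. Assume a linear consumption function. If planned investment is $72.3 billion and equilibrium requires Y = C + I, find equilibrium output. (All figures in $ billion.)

MPC = (4163.55 − 3109.79)/(4595 − 3411) = 1053.76/1184 = 0.89
a = 3109.79 − 0.89(3411) = 74
Equilibrium: Y = 74 + 0.89Y + 72.3
0.11Y = 146.3, so Y = 146.3/0.11 = 1330

Y = 1330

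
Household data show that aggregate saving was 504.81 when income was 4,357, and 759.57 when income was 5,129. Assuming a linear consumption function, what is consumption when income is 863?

C = 1511.21

MPS = ΔS/ΔY = (759.57 − 504.81)/(5129 − 4357) = 254.76/772 = 0.33
MPC = 1 − MPS = 0.67
Autonomous saving = 504.81 − 0.33(4357) = -933, so a = 933
C = 933 + 0.67(863) = 933 + 578.21 = 1511.21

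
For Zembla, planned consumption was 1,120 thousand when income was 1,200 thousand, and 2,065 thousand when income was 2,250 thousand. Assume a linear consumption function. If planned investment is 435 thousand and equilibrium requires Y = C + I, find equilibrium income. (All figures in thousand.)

MPC = (2065 − 1120)/(2250 − 1200) = 945/1050 = 0.9
a = 1120 − 0.9(1200) = 40
Equilibrium: Y = 40 + 0.9Y + 435
0.1Y = 475, so Y = 475/0.1 = 4750

Y = 4750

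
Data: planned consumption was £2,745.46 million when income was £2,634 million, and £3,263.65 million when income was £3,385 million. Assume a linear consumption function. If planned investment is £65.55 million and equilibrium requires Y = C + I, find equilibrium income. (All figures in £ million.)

MPC = (3263.65 − 2745.46)/(3385 − 2634) = 518.19/751 = 0.69
a = 2745.46 − 0.69(2634) = 928
Equilibrium: Y = 928 + 0.69Y + 65.55
0.31Y = 993.55, so Y = 993.55/0.31 = 3205

Y = 3205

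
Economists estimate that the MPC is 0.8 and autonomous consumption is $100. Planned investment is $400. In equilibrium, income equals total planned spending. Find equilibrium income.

Y = C + I = 100 + 0.8Y + 400
Y − 0.8Y = 500
0.2Y = 500, so Y = 500/0.2 = 2500

Y = 2500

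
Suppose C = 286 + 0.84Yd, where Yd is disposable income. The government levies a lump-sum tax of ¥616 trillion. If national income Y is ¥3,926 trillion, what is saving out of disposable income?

S = 243.6

Yd = Y − T = 3926 − 616 = 3310
C = 286 + 0.84(3310) = 286 + 2780.4 = 3066.4
S = Yd − C = 3310 − 3066.4 = 243.6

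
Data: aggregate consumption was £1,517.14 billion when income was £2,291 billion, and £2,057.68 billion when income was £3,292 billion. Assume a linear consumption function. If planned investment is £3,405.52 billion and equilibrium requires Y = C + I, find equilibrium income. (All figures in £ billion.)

MPC = (2057.68 − 1517.14)/(3292 − 2291) = 540.54/1001 = 0.54
a = 1517.14 − 0.54(2291) = 280
Equilibrium: Y = 280 + 0.54Y + 3405.52
0.46Y = 3685.52, so Y = 3685.52/0.46 = 8012

Y = 8012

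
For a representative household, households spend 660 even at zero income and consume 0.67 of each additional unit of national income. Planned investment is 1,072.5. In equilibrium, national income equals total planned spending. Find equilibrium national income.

Y = 5250

Y = C + I = 660 + 0.67Y + 1072.5
Y − 0.67Y = 1732.5
0.33Y = 1732.5, so Y = 1732.5/0.33 = 5250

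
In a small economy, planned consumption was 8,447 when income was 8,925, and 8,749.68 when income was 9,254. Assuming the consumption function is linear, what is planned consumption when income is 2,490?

C = 2526.8

MPC = (8749.68 − 8447)/(9254 − 8925) = 302.68/329 = 0.92
a = 8447 − 0.92(8925) = 8447 − 8211 = 236
C = 236 + 0.92(2490) = 236 + 2290.8 = 2526.8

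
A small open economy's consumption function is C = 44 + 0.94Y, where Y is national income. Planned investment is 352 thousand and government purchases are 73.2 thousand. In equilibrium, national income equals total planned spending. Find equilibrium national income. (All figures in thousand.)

Y = C + I + G = 44 + 0.94Y + 352 + 73.2
Y − 0.94Y = 469.2
0.06Y = 469.2, so Y = 469.2/0.06 = 7820

Y = 7820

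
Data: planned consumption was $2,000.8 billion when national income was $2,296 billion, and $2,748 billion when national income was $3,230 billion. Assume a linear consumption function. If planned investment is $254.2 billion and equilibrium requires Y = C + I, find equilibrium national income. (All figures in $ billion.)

MPC = (2748 − 2000.8)/(3230 − 2296) = 747.2/934 = 0.8
a = 2000.8 − 0.8(2296) = 164
Equilibrium: Y = 164 + 0.8Y + 254.2
0.2Y = 418.2, so Y = 418.2/0.2 = 2091

Y = 2091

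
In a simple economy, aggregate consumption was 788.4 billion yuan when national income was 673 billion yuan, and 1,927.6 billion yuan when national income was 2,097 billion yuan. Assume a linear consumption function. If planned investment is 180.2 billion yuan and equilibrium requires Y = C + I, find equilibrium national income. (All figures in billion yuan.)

MPC = (1927.6 − 788.4)/(2097 − 673) = 1139.2/1424 = 0.8
a = 788.4 − 0.8(673) = 250
Equilibrium: Y = 250 + 0.8Y + 180.2
0.2Y = 430.2, so Y = 430.2/0.2 = 2151

Y = 2151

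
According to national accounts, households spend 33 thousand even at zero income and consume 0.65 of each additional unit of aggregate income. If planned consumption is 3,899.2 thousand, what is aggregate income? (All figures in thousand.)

Y = 5948

33 + 0.65Y = 3899.2
0.65Y = 3866.2, so Y = 3866.2/0.65 = 5948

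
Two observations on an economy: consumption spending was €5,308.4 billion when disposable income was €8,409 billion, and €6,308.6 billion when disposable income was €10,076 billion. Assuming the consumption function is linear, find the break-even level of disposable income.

MPC = (6308.6 − 5308.4)/(10076 − 8409) = 1000.2/1667 = 0.6
a = 5308.4 − 0.6(8409) = 5308.4 − 5045.4 = 263
Break-even: Y = a/(1−MPC) = 263/0.4 = 657.5

Y = 657.5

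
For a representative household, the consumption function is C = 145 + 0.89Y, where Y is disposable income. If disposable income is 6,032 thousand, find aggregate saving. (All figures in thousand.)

C = 145 + 0.89(6032) = 145 + 5368.48 = 5513.48
S = Y − C = 6032 − 5513.48 = 518.52

S = 518.52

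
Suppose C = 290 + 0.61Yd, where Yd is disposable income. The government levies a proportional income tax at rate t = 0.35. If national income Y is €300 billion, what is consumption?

Yd = (1 − 0.35)(300) = 0.65(300) = 195
C = 290 + 0.61(195) = 290 + 118.95 = 408.95

C = 408.95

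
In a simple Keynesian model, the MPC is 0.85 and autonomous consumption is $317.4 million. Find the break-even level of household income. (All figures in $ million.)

Y = 2116

At break-even, C = Y: 317.4 + 0.85Y = Y
0.15Y = 317.4, so Y = 317.4/0.15 = 2116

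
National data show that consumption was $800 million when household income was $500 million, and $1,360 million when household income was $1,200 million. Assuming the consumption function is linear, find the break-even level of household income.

Y = 2000

MPC = (1360 − 800)/(1200 − 500) = 560/700 = 0.8
a = 800 − 0.8(500) = 800 − 400 = 400
Break-even: Y = a/(1−MPC) = 400/0.2 = 2000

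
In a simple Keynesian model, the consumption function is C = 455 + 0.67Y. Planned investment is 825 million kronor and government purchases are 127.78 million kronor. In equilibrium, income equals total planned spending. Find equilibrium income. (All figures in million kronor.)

Y = 4266

Y = C + I + G = 455 + 0.67Y + 825 + 127.78
Y − 0.67Y = 1407.78
0.33Y = 1407.78, so Y = 1407.78/0.33 = 4266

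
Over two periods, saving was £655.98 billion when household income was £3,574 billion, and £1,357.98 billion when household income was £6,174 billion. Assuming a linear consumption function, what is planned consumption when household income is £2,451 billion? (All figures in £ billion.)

C = 2098.23

MPS = ΔS/ΔY = (1357.98 − 655.98)/(6174 − 3574) = 702/2600 = 0.27
MPC = 1 − MPS = 0.73
Autonomous saving = 655.98 − 0.27(3574) = -309, so a = 309
C = 309 + 0.73(2451) = 309 + 1789.23 = 2098.23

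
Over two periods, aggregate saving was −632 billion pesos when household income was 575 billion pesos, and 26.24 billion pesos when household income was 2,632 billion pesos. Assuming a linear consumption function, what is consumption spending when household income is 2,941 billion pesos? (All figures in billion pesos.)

MPS = ΔS/ΔY = (26.24 − (-632))/(2632 − 575) = 658.24/2057 = 0.32
MPC = 1 − MPS = 0.68
Autonomous saving = -632 − 0.32(575) = -816, so a = 816
C = 816 + 0.68(2941) = 816 + 1999.88 = 2815.88

C = 2815.88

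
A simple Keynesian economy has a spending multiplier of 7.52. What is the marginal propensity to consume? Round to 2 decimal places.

MPC = 0.87

k = 1/(1 − MPC), so 1 − MPC = 1/k = 1/7.52 = 0.1330
MPC = 1 − 0.1330 = 0.87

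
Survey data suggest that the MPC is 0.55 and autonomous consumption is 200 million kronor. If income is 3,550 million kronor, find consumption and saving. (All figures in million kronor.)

C = 200 + 0.55(3550) = 200 + 1952.5 = 2152.5
S = Y − C = 3550 − 2152.5 = 1397.5

C = 2152.5; S = 1397.5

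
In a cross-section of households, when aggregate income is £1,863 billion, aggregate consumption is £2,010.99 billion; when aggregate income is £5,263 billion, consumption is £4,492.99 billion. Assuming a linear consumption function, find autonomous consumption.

a = 651

MPC = ΔC/ΔY = (4492.99 − 2010.99)/(5263 − 1863) = 2482/3400 = 0.73
a = C − MPC·Y = 2010.99 − 0.73(1863) = 2010.99 − 1359.99 = 651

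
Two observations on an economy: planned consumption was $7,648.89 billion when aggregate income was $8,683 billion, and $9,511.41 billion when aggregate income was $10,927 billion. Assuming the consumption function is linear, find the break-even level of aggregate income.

MPC = (9511.41 − 7648.89)/(10927 − 8683) = 1862.52/2244 = 0.83
a = 7648.89 − 0.83(8683) = 7648.89 − 7206.89 = 442
Break-even: Y = a/(1−MPC) = 442/0.17 = 2600

Y = 2600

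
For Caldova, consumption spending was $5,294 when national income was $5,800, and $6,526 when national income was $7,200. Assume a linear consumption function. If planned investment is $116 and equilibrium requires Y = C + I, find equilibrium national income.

Y = 2550

MPC = (6526 − 5294)/(7200 − 5800) = 1232/1400 = 0.88
a = 5294 − 0.88(5800) = 190
Equilibrium: Y = 190 + 0.88Y + 116
0.12Y = 306, so Y = 306/0.12 = 2550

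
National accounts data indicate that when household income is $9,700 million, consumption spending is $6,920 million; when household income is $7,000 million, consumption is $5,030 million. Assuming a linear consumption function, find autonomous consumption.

a = 130

MPC = ΔC/ΔY = (6920 − 5030)/(9700 − 7000) = 1890/2700 = 0.7
a = C − MPC·Y = 5030 − 0.7(7000) = 5030 − 4900 = 130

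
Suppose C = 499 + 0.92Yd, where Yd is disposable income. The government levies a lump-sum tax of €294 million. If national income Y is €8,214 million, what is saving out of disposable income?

S = 134.6

Yd = Y − T = 8214 − 294 = 7920
C = 499 + 0.92(7920) = 499 + 7286.4 = 7785.4
S = Yd − C = 7920 − 7785.4 = 134.6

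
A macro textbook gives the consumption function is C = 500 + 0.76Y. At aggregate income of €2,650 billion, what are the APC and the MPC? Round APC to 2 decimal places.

APC = 0.95; MPC = 0.76

MPC = 0.76 (the slope of the consumption function)
C = 500 + 0.76(2650) = 2514, so APC = 2514/2650 = 0.95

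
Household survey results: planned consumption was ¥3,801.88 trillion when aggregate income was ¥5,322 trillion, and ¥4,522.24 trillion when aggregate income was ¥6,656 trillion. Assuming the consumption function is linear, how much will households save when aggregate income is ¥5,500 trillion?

MPC = (4522.24 − 3801.88)/(6656 − 5322) = 720.36/1334 = 0.54
a = 3801.88 − 0.54(5322) = 3801.88 − 2873.88 = 928
C = 928 + 0.54(5500) = 3898
S = 5500 − 3898 = 1602

S = 1602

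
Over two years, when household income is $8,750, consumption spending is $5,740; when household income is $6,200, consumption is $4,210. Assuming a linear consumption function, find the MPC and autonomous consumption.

MPC = ΔC/ΔY = (5740 − 4210)/(8750 − 6200) = 1530/2550 = 0.6
a = C − MPC·Y = 4210 − 0.6(6200) = 4210 − 3720 = 490

MPC = 0.6; a = 490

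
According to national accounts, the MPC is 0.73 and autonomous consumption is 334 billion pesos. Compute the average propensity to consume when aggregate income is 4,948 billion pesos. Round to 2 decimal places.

C = 334 + 0.73(4948) = 3946.04
APC = C/Y = 3946.04/4948 = 0.80

APC = 0.80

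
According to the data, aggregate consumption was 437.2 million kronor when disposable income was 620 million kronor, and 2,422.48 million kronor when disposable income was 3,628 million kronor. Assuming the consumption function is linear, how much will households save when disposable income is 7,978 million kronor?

MPC = (2422.48 − 437.2)/(3628 − 620) = 1985.28/3008 = 0.66
a = 437.2 − 0.66(620) = 437.2 − 409.2 = 28
C = 28 + 0.66(7978) = 5293.48
S = 7978 − 5293.48 = 2684.52

S = 2684.52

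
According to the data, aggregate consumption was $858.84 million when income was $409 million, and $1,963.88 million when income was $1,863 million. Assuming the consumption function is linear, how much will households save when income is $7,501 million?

S = 1252.24

MPC = (1963.88 − 858.84)/(1863 − 409) = 1105.04/1454 = 0.76
a = 858.84 − 0.76(409) = 858.84 − 310.84 = 548
C = 548 + 0.76(7501) = 6248.76
S = 7501 − 6248.76 = 1252.24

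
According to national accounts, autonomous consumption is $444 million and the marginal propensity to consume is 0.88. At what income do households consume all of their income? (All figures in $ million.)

At break-even, C = Y: 444 + 0.88Y = Y
0.12Y = 444, so Y = 444/0.12 = 3700

Y = 3700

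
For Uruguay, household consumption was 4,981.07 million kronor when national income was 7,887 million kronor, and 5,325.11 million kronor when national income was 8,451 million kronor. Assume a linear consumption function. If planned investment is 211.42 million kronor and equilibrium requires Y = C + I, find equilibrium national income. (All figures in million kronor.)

MPC = (5325.11 − 4981.07)/(8451 − 7887) = 344.04/564 = 0.61
a = 4981.07 − 0.61(7887) = 170
Equilibrium: Y = 170 + 0.61Y + 211.42
0.39Y = 381.42, so Y = 381.42/0.39 = 978

Y = 978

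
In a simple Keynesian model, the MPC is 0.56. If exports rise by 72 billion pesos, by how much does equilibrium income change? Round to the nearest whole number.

The multiplier is 1/(1 − MPC) = 1/0.44.
ΔY = 72/0.44 = 163.64 ≈ 164

ΔY ≈ 164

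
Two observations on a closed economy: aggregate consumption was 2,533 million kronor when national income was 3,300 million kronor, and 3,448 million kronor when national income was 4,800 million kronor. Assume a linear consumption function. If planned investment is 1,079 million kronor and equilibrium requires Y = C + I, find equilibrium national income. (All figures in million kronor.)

Y = 4100

MPC = (3448 − 2533)/(4800 − 3300) = 915/1500 = 0.61
a = 2533 − 0.61(3300) = 520
Equilibrium: Y = 520 + 0.61Y + 1079
0.39Y = 1599, so Y = 1599/0.39 = 4100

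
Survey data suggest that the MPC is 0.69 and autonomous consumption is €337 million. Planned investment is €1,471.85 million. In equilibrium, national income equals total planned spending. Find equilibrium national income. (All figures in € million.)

Y = 5835

Y = C + I = 337 + 0.69Y + 1471.85
Y − 0.69Y = 1808.85
0.31Y = 1808.85, so Y = 1808.85/0.31 = 5835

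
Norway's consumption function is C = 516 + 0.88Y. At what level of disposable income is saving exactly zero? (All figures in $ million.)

At break-even, C = Y: 516 + 0.88Y = Y
0.12Y = 516, so Y = 516/0.12 = 4300

Y = 4300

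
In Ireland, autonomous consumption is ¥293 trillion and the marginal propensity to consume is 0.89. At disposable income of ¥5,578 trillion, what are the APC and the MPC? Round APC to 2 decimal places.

MPC = 0.89 (the slope of the consumption function)
C = 293 + 0.89(5578) = 5257.42, so APC = 5257.42/5578 = 0.94

APC = 0.94; MPC = 0.89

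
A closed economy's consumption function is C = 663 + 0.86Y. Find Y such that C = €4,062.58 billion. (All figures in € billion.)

663 + 0.86Y = 4062.58
0.86Y = 3399.58, so Y = 3399.58/0.86 = 3953

Y = 3953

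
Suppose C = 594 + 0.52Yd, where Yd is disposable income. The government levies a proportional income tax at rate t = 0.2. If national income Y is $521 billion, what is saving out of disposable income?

S = -393.936

Yd = (1 − 0.2)(521) = 0.8(521) = 416.8
C = 594 + 0.52(416.8) = 594 + 216.736 = 810.736
S = Yd − C = 416.8 − 810.736 = -393.936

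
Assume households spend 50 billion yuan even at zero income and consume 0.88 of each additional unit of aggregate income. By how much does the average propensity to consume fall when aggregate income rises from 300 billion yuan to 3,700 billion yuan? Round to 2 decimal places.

ΔAPC = 0.15

At Y = 300: C = 50 + 0.88(300) = 314, APC = 314/300 = 1.047
At Y = 3700: C = 3306, APC = 3306/3700 = 0.894
Fall in APC = 1.047 − 0.894 = 0.153 ≈ 0.15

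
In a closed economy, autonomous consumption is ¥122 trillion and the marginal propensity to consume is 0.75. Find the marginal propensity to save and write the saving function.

MPS = 0.25; S = -122 + 0.25Y

MPS = 1 − MPC = 1 − 0.75 = 0.25
S = Y − C = -122 + 0.25Y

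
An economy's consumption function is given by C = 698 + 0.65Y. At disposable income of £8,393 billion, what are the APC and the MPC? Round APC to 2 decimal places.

APC = 0.73; MPC = 0.65

MPC = 0.65 (the slope of the consumption function)
C = 698 + 0.65(8393) = 6153.45, so APC = 6153.45/8393 = 0.73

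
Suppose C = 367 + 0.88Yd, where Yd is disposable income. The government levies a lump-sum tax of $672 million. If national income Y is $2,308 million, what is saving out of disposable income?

S = -170.68

Yd = Y − T = 2308 − 672 = 1636
C = 367 + 0.88(1636) = 367 + 1439.68 = 1806.68
S = Yd − C = 1636 − 1806.68 = -170.68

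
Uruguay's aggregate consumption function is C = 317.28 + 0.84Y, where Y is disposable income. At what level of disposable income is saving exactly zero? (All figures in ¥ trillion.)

Y = 1983

At break-even, C = Y: 317.28 + 0.84Y = Y
0.16Y = 317.28, so Y = 317.28/0.16 = 1983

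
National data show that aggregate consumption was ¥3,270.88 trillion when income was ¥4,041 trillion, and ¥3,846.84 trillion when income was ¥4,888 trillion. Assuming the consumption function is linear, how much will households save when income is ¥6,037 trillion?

S = 1408.84

MPC = (3846.84 − 3270.88)/(4888 − 4041) = 575.96/847 = 0.68
a = 3270.88 − 0.68(4041) = 3270.88 − 2747.88 = 523
C = 523 + 0.68(6037) = 4628.16
S = 6037 − 4628.16 = 1408.84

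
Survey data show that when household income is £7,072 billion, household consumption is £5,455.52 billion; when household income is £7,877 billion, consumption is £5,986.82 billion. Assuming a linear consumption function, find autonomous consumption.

MPC = ΔC/ΔY = (5986.82 − 5455.52)/(7877 − 7072) = 531.3/805 = 0.66
a = C − MPC·Y = 5455.52 − 0.66(7072) = 5455.52 − 4667.52 = 788

a = 788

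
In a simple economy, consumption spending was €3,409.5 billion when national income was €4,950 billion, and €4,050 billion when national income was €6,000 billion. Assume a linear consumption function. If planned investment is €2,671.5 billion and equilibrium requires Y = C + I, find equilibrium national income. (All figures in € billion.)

MPC = (4050 − 3409.5)/(6000 − 4950) = 640.5/1050 = 0.61
a = 3409.5 − 0.61(4950) = 390
Equilibrium: Y = 390 + 0.61Y + 2671.5
0.39Y = 3061.5, so Y = 3061.5/0.39 = 7850

Y = 7850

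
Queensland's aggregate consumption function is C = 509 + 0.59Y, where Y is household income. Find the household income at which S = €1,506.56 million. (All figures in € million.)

S = Y − C = -509 + 0.41Y
-509 + 0.41Y = 1506.56, so 0.41Y = 2015.56 and Y = 4916

Y = 4916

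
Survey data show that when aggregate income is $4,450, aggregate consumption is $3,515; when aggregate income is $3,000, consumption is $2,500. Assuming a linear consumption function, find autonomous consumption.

a = 400

MPC = ΔC/ΔY = (3515 − 2500)/(4450 − 3000) = 1015/1450 = 0.7
a = C − MPC·Y = 2500 − 0.7(3000) = 2500 − 2100 = 400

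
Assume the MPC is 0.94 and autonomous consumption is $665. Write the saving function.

S = Y − C = Y − (665 + 0.94Y) = -665 + (1 − 0.94)Y

S = -665 + 0.06Y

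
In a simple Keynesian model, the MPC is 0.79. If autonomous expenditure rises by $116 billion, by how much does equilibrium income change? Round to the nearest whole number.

The multiplier is 1/(1 − MPC) = 1/0.21.
ΔY = 116/0.21 = 552.38 ≈ 552

ΔY ≈ 552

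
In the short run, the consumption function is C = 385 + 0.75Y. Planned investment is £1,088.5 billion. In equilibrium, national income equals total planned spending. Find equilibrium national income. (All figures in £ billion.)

Y = C + I = 385 + 0.75Y + 1088.5
Y − 0.75Y = 1473.5
0.25Y = 1473.5, so Y = 1473.5/0.25 = 5894

Y = 5894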